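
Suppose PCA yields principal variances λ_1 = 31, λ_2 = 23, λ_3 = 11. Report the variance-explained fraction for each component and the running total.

Step 1 — total variance = trace(Sigma) = Σ λ_i = 31 + 23 + 11 = 65.

Step 2 — fraction explained by component i = λ_i / Σ λ:
  PC1: 31/65 = 0.4769
  PC2: 23/65 = 0.3538
  PC3: 11/65 = 0.1692

Step 3 — cumulative fraction after k components = (λ_1 + ... + λ_k) / Σ λ:
  k = 1: 31/65 = 0.4769
  k = 2: (31 + 23)/65 = 54/65 = 0.8308
  k = 3: (31 + 23 + 11)/65 = 65/65 = 1

Summary (fraction, with percent):

explained: PC1 0.4769 (47.69%), PC2 0.3538 (35.38%), PC3 0.1692 (16.92%);  cumulative: 0.4769, 0.8308, 1


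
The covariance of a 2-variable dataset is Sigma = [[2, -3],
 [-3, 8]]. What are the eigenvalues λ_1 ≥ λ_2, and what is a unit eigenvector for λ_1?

Step 1 — characteristic polynomial of 2×2 Sigma:
  det(Sigma - λI) = λ² - trace · λ + det = 0.
  trace = 2 + 8 = 10, det = 2·8 - (-3)² = 7.
Step 2 — discriminant:
  Δ = trace² - 4·det = 100 - 28 = 72.
Step 3 — eigenvalues:
  λ = (trace ± √Δ)/2 = (10 ± 8.4853)/2,
  λ_1 = 9.2426,  λ_2 = 0.7574.

Step 4 — unit eigenvector for λ_1: solve (Sigma - λ_1 I)v = 0. First row:
  (2 - 9.2426)·v_x + (-3)·v_y = 0, i.e. (-7.2426)·v_x + (-3)·v_y = 0,
  so v ∝ (b, λ_1 - a) = (-3, 7.2426); multiply by -1 so the first entry is positive: u = (3, -7.2426).
  ||u|| = √((3)² + (-7.2426)²) = √(61.4558) ≈ 7.8394,
  v_1 = u/||u|| ≈ (0.3827, -0.9239) (||v_1|| = 1).

λ_1 = 9.2426,  λ_2 = 0.7574;  v_1 ≈ (0.3827, -0.9239)


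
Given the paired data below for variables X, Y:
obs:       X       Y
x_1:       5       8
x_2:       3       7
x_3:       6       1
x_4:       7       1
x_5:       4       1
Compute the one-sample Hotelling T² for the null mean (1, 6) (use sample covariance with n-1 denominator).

Step 1 — sample mean vector:
  mean(X) = (5 + 3 + 6 + 7 + 4) / 5 = 25/5 = 5
  mean(Y) = (8 + 7 + 1 + 1 + 1) / 5 = 18/5 = 3.6
  x̄ = (5, 3.6),  deviation x̄ - mu_0 = (5, 3.6) - (1, 6) = (4, -2.4).

Step 2 — sample covariance matrix, S[i,j] = (1/(n-1)) · Σ_k (x_{k,i} - mean_i) · (x_{k,j} - mean_j), divisor n-1 = 4:
  S[X,X] = ((0)·(0) + (-2)·(-2) + (1)·(1) + (2)·(2) + (-1)·(-1)) / 4 = 10/4 = 2.5
  S[X,Y] = ((0)·(4.4) + (-2)·(3.4) + (1)·(-2.6) + (2)·(-2.6) + (-1)·(-2.6)) / 4 = -12/4 = -3
  S[Y,Y] = ((4.4)·(4.4) + (3.4)·(3.4) + (-2.6)·(-2.6) + (-2.6)·(-2.6) + (-2.6)·(-2.6)) / 4 = 51.2/4 = 12.8
  S = [[2.5, -3],
 [-3, 12.8]].

Step 3 — invert S. det(S) = 2.5·12.8 - (-3)² = 23.
  S^{-1} = (1/det) · [[d, -b], [-b, a]] = [[0.5565, 0.1304],
 [0.1304, 0.1087]].

Step 4 — quadratic form (x̄ - mu_0)^T · S^{-1} · (x̄ - mu_0):
  S^{-1} · (x̄ - mu_0) = (1.913, 0.2609),
  (x̄ - mu_0)^T · [...] = (4)·(1.913) + (-2.4)·(0.2609) = 7.0261.

Step 5 — scale by n: T² = 5 · 7.0261 = 35.1304.

T² ≈ 35.1304


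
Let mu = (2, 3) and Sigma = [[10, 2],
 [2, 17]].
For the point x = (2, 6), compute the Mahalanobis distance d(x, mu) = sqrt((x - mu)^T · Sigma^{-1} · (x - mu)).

Step 1 — centre the observation: (x - mu) = (0, 3).

Step 2 — invert Sigma. det(Sigma) = 10·17 - (2)² = 166.
  Sigma^{-1} = (1/det) · [[d, -b], [-b, a]] = [[0.1024, -0.012],
 [-0.012, 0.0602]].

Step 3 — form the quadratic (x - mu)^T · Sigma^{-1} · (x - mu):
  Sigma^{-1} · (x - mu) = (-0.0361, 0.1807).
  (x - mu)^T · [Sigma^{-1} · (x - mu)] = (0)·(-0.0361) + (3)·(0.1807) = 0.5422.

Step 4 — take square root: d = √(0.5422) ≈ 0.7363.

d(x, mu) = √(0.5422) ≈ 0.7363


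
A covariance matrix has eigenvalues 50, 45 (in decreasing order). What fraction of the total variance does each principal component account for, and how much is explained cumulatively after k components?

Step 1 — total variance = trace(Sigma) = Σ λ_i = 50 + 45 = 95.

Step 2 — fraction explained by component i = λ_i / Σ λ:
  PC1: 50/95 = 0.5263
  PC2: 45/95 = 0.4737

Step 3 — cumulative fraction after k components = (λ_1 + ... + λ_k) / Σ λ:
  k = 1: 50/95 = 0.5263
  k = 2: (50 + 45)/95 = 95/95 = 1

Summary (fraction, with percent):

explained: PC1 0.5263 (52.63%), PC2 0.4737 (47.37%);  cumulative: 0.5263, 1


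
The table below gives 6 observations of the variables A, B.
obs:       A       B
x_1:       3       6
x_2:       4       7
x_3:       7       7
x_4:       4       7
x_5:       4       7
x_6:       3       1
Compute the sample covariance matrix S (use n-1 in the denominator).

Step 1 — column means:
  mean(A) = (3 + 4 + 7 + 4 + 4 + 3) / 6 = 25/6 = 4.1667
  mean(B) = (6 + 7 + 7 + 7 + 7 + 1) / 6 = 35/6 = 5.8333

Step 2 — sample covariance S[i,j] = (1/(n-1)) · Σ_k (x_{k,i} - mean_i) · (x_{k,j} - mean_j), with n-1 = 5.
  S[A,A] = ((-1.1667)·(-1.1667) + (-0.1667)·(-0.1667) + (2.8333)·(2.8333) + (-0.1667)·(-0.1667) + (-0.1667)·(-0.1667) + (-1.1667)·(-1.1667)) / 5 = 10.8333/5 = 2.1667
  S[A,B] = ((-1.1667)·(0.1667) + (-0.1667)·(1.1667) + (2.8333)·(1.1667) + (-0.1667)·(1.1667) + (-0.1667)·(1.1667) + (-1.1667)·(-4.8333)) / 5 = 8.1667/5 = 1.6333
  S[B,B] = ((0.1667)·(0.1667) + (1.1667)·(1.1667) + (1.1667)·(1.1667) + (1.1667)·(1.1667) + (1.1667)·(1.1667) + (-4.8333)·(-4.8333)) / 5 = 28.8333/5 = 5.7667

S is symmetric (S[j,i] = S[i,j]). Assembling:

S = [[2.1667, 1.6333],
 [1.6333, 5.7667]]


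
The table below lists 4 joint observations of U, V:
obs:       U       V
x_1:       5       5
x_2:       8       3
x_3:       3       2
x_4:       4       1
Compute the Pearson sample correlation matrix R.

Step 1 — column means:
  mean(U) = (5 + 8 + 3 + 4) / 4 = 20/4 = 5
  mean(V) = (5 + 3 + 2 + 1) / 4 = 11/4 = 2.75

Step 2 — sample variances and covariances s[i,j] = (1/(n-1)) · Σ_k (x_{k,i} - mean_i) · (x_{k,j} - mean_j), with n-1 = 3:
  s[U,U] = ((0)·(0) + (3)·(3) + (-2)·(-2) + (-1)·(-1)) / 3 = 14/3 = 4.6667
  s[U,V] = ((0)·(2.25) + (3)·(0.25) + (-2)·(-0.75) + (-1)·(-1.75)) / 3 = 4/3 = 1.3333
  s[V,V] = ((2.25)·(2.25) + (0.25)·(0.25) + (-0.75)·(-0.75) + (-1.75)·(-1.75)) / 3 = 8.75/3 = 2.9167
  Sample standard deviations s_i = √(s[i,i]):
  s(U) = √(4.6667) = 2.1602
  s(V) = √(2.9167) = 1.7078

Step 3 — r_{ij} = s_{ij} / (s_i · s_j):
  r[U,U] = 1 (diagonal).
  r[U,V] = 1.3333 / (2.1602 · 1.7078) = 1.3333 / 3.6893 = 0.3614
  r[V,V] = 1 (diagonal).

R is symmetric with unit diagonal. Assembling:

R = [[1, 0.3614],
 [0.3614, 1]]


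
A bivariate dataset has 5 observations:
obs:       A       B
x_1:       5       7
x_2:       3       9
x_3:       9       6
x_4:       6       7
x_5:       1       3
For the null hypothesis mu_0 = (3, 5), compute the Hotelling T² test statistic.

Step 1 — sample mean vector:
  mean(A) = (5 + 3 + 9 + 6 + 1) / 5 = 24/5 = 4.8
  mean(B) = (7 + 9 + 6 + 7 + 3) / 5 = 32/5 = 6.4
  x̄ = (4.8, 6.4),  deviation x̄ - mu_0 = (4.8, 6.4) - (3, 5) = (1.8, 1.4).

Step 2 — sample covariance matrix, S[i,j] = (1/(n-1)) · Σ_k (x_{k,i} - mean_i) · (x_{k,j} - mean_j), divisor n-1 = 4:
  S[A,A] = ((0.2)·(0.2) + (-1.8)·(-1.8) + (4.2)·(4.2) + (1.2)·(1.2) + (-3.8)·(-3.8)) / 4 = 36.8/4 = 9.2
  S[A,B] = ((0.2)·(0.6) + (-1.8)·(2.6) + (4.2)·(-0.4) + (1.2)·(0.6) + (-3.8)·(-3.4)) / 4 = 7.4/4 = 1.85
  S[B,B] = ((0.6)·(0.6) + (2.6)·(2.6) + (-0.4)·(-0.4) + (0.6)·(0.6) + (-3.4)·(-3.4)) / 4 = 19.2/4 = 4.8
  S = [[9.2, 1.85],
 [1.85, 4.8]].

Step 3 — invert S. det(S) = 9.2·4.8 - (1.85)² = 40.7375.
  S^{-1} = (1/det) · [[d, -b], [-b, a]] = [[0.1178, -0.0454],
 [-0.0454, 0.2258]].

Step 4 — quadratic form (x̄ - mu_0)^T · S^{-1} · (x̄ - mu_0):
  S^{-1} · (x̄ - mu_0) = (0.1485, 0.2344),
  (x̄ - mu_0)^T · [...] = (1.8)·(0.1485) + (1.4)·(0.2344) = 0.5955.

Step 5 — scale by n: T² = 5 · 0.5955 = 2.9776.

T² ≈ 2.9776


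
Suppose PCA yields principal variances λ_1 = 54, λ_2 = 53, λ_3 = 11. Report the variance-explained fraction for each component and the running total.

Step 1 — total variance = trace(Sigma) = Σ λ_i = 54 + 53 + 11 = 118.

Step 2 — fraction explained by component i = λ_i / Σ λ:
  PC1: 54/118 = 0.4576
  PC2: 53/118 = 0.4492
  PC3: 11/118 = 0.0932

Step 3 — cumulative fraction after k components = (λ_1 + ... + λ_k) / Σ λ:
  k = 1: 54/118 = 0.4576
  k = 2: (54 + 53)/118 = 107/118 = 0.9068
  k = 3: (54 + 53 + 11)/118 = 118/118 = 1

Summary (fraction, with percent):

explained: PC1 0.4576 (45.76%), PC2 0.4492 (44.92%), PC3 0.0932 (9.32%);  cumulative: 0.4576, 0.9068, 1


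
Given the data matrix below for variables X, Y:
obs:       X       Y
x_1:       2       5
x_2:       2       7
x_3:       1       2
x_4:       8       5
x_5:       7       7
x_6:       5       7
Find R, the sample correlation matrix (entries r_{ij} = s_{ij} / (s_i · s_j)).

Step 1 — column means:
  mean(X) = (2 + 2 + 1 + 8 + 7 + 5) / 6 = 25/6 = 4.1667
  mean(Y) = (5 + 7 + 2 + 5 + 7 + 7) / 6 = 33/6 = 5.5

Step 2 — sample variances and covariances s[i,j] = (1/(n-1)) · Σ_k (x_{k,i} - mean_i) · (x_{k,j} - mean_j), with n-1 = 5:
  s[X,X] = ((-2.1667)·(-2.1667) + (-2.1667)·(-2.1667) + (-3.1667)·(-3.1667) + (3.8333)·(3.8333) + (2.8333)·(2.8333) + (0.8333)·(0.8333)) / 5 = 42.8333/5 = 8.5667
  s[X,Y] = ((-2.1667)·(-0.5) + (-2.1667)·(1.5) + (-3.1667)·(-3.5) + (3.8333)·(-0.5) + (2.8333)·(1.5) + (0.8333)·(1.5)) / 5 = 12.5/5 = 2.5
  s[Y,Y] = ((-0.5)·(-0.5) + (1.5)·(1.5) + (-3.5)·(-3.5) + (-0.5)·(-0.5) + (1.5)·(1.5) + (1.5)·(1.5)) / 5 = 19.5/5 = 3.9
  Sample standard deviations s_i = √(s[i,i]):
  s(X) = √(8.5667) = 2.9269
  s(Y) = √(3.9) = 1.9748

Step 3 — r_{ij} = s_{ij} / (s_i · s_j):
  r[X,X] = 1 (diagonal).
  r[X,Y] = 2.5 / (2.9269 · 1.9748) = 2.5 / 5.7801 = 0.4325
  r[Y,Y] = 1 (diagonal).

R is symmetric with unit diagonal. Assembling:

R = [[1, 0.4325],
 [0.4325, 1]]


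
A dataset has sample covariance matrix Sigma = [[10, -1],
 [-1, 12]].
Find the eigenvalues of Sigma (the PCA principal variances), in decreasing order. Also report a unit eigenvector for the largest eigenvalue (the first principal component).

Step 1 — characteristic polynomial of 2×2 Sigma:
  det(Sigma - λI) = λ² - trace · λ + det = 0.
  trace = 10 + 12 = 22, det = 10·12 - (-1)² = 119.
Step 2 — discriminant:
  Δ = trace² - 4·det = 484 - 476 = 8.
Step 3 — eigenvalues:
  λ = (trace ± √Δ)/2 = (22 ± 2.8284)/2,
  λ_1 = 12.4142,  λ_2 = 9.5858.

Step 4 — unit eigenvector for λ_1: solve (Sigma - λ_1 I)v = 0. First row:
  (10 - 12.4142)·v_x + (-1)·v_y = 0, i.e. (-2.4142)·v_x + (-1)·v_y = 0,
  so v ∝ (b, λ_1 - a) = (-1, 2.4142); multiply by -1 so the first entry is positive: u = (1, -2.4142).
  ||u|| = √((1)² + (-2.4142)²) = √(6.8284) ≈ 2.6131,
  v_1 = u/||u|| ≈ (0.3827, -0.9239) (||v_1|| = 1).

λ_1 = 12.4142,  λ_2 = 9.5858;  v_1 ≈ (0.3827, -0.9239)


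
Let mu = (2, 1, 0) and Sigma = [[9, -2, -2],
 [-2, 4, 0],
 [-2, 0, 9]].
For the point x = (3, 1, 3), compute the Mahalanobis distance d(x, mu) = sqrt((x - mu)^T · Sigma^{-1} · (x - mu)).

Step 1 — centre the observation: (x - mu) = (1, 0, 3).

Step 2 — invert Sigma (cofactor / det for 3×3, or solve directly):
  Sigma^{-1} = [[0.1324, 0.0662, 0.0294],
 [0.0662, 0.2831, 0.0147],
 [0.0294, 0.0147, 0.1176]].

Step 3 — form the quadratic (x - mu)^T · Sigma^{-1} · (x - mu):
  Sigma^{-1} · (x - mu) = (0.2206, 0.1103, 0.3824).
  (x - mu)^T · [Sigma^{-1} · (x - mu)] = (1)·(0.2206) + (0)·(0.1103) + (3)·(0.3824) = 1.3676.

Step 4 — take square root: d = √(1.3676) ≈ 1.1695.

d(x, mu) = √(1.3676) ≈ 1.1695


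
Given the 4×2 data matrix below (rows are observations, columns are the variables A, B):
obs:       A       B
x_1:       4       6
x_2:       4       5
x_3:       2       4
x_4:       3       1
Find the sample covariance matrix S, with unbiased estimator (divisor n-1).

Step 1 — column means:
  mean(A) = (4 + 4 + 2 + 3) / 4 = 13/4 = 3.25
  mean(B) = (6 + 5 + 4 + 1) / 4 = 16/4 = 4

Step 2 — sample covariance S[i,j] = (1/(n-1)) · Σ_k (x_{k,i} - mean_i) · (x_{k,j} - mean_j), with n-1 = 3.
  S[A,A] = ((0.75)·(0.75) + (0.75)·(0.75) + (-1.25)·(-1.25) + (-0.25)·(-0.25)) / 3 = 2.75/3 = 0.9167
  S[A,B] = ((0.75)·(2) + (0.75)·(1) + (-1.25)·(0) + (-0.25)·(-3)) / 3 = 3/3 = 1
  S[B,B] = ((2)·(2) + (1)·(1) + (0)·(0) + (-3)·(-3)) / 3 = 14/3 = 4.6667

S is symmetric (S[j,i] = S[i,j]). Assembling:

S = [[0.9167, 1],
 [1, 4.6667]]


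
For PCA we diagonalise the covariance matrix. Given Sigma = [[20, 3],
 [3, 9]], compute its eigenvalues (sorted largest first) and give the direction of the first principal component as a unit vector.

Step 1 — characteristic polynomial of 2×2 Sigma:
  det(Sigma - λI) = λ² - trace · λ + det = 0.
  trace = 20 + 9 = 29, det = 20·9 - (3)² = 171.
Step 2 — discriminant:
  Δ = trace² - 4·det = 841 - 684 = 157.
Step 3 — eigenvalues:
  λ = (trace ± √Δ)/2 = (29 ± 12.53)/2,
  λ_1 = 20.765,  λ_2 = 8.235.

Step 4 — unit eigenvector for λ_1: solve (Sigma - λ_1 I)v = 0. First row:
  (20 - 20.765)·v_x + (3)·v_y = 0, i.e. (-0.765)·v_x + (3)·v_y = 0,
  so v ∝ (b, λ_1 - a) = (3, 0.765) = u.
  ||u|| = √((3)² + (0.765)²) = √(9.5852) ≈ 3.096,
  v_1 = u/||u|| ≈ (0.969, 0.2471) (||v_1|| = 1).

λ_1 = 20.765,  λ_2 = 8.235;  v_1 ≈ (0.969, 0.2471)


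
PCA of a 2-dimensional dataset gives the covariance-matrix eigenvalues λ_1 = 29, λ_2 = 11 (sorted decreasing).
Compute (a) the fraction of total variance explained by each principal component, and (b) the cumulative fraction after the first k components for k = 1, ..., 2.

Step 1 — total variance = trace(Sigma) = Σ λ_i = 29 + 11 = 40.

Step 2 — fraction explained by component i = λ_i / Σ λ:
  PC1: 29/40 = 0.725
  PC2: 11/40 = 0.275

Step 3 — cumulative fraction after k components = (λ_1 + ... + λ_k) / Σ λ:
  k = 1: 29/40 = 0.725
  k = 2: (29 + 11)/40 = 40/40 = 1

Summary (fraction, with percent):

explained: PC1 0.725 (72.5%), PC2 0.275 (27.5%);  cumulative: 0.725, 1


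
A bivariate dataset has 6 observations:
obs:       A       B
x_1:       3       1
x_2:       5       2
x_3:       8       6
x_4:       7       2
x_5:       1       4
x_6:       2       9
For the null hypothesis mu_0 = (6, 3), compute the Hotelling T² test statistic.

Step 1 — sample mean vector:
  mean(A) = (3 + 5 + 8 + 7 + 1 + 2) / 6 = 26/6 = 4.3333
  mean(B) = (1 + 2 + 6 + 2 + 4 + 9) / 6 = 24/6 = 4
  x̄ = (4.3333, 4),  deviation x̄ - mu_0 = (4.3333, 4) - (6, 3) = (-1.6667, 1).

Step 2 — sample covariance matrix, S[i,j] = (1/(n-1)) · Σ_k (x_{k,i} - mean_i) · (x_{k,j} - mean_j), divisor n-1 = 5:
  S[A,A] = ((-1.3333)·(-1.3333) + (0.6667)·(0.6667) + (3.6667)·(3.6667) + (2.6667)·(2.6667) + (-3.3333)·(-3.3333) + (-2.3333)·(-2.3333)) / 5 = 39.3333/5 = 7.8667
  S[A,B] = ((-1.3333)·(-3) + (0.6667)·(-2) + (3.6667)·(2) + (2.6667)·(-2) + (-3.3333)·(0) + (-2.3333)·(5)) / 5 = -7/5 = -1.4
  S[B,B] = ((-3)·(-3) + (-2)·(-2) + (2)·(2) + (-2)·(-2) + (0)·(0) + (5)·(5)) / 5 = 46/5 = 9.2
  S = [[7.8667, -1.4],
 [-1.4, 9.2]].

Step 3 — invert S. det(S) = 7.8667·9.2 - (-1.4)² = 70.4133.
  S^{-1} = (1/det) · [[d, -b], [-b, a]] = [[0.1307, 0.0199],
 [0.0199, 0.1117]].

Step 4 — quadratic form (x̄ - mu_0)^T · S^{-1} · (x̄ - mu_0):
  S^{-1} · (x̄ - mu_0) = (-0.1979, 0.0786),
  (x̄ - mu_0)^T · [...] = (-1.6667)·(-0.1979) + (1)·(0.0786) = 0.4084.

Step 5 — scale by n: T² = 6 · 0.4084 = 2.4503.

T² ≈ 2.4503


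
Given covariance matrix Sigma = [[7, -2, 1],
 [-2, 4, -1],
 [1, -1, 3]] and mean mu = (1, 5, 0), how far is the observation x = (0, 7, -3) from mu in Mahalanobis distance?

Step 1 — centre the observation: (x - mu) = (-1, 2, -3).

Step 2 — invert Sigma (cofactor / det for 3×3, or solve directly):
  Sigma^{-1} = [[0.1692, 0.0769, -0.0308],
 [0.0769, 0.3077, 0.0769],
 [-0.0308, 0.0769, 0.3692]].

Step 3 — form the quadratic (x - mu)^T · Sigma^{-1} · (x - mu):
  Sigma^{-1} · (x - mu) = (0.0769, 0.3077, -0.9231).
  (x - mu)^T · [Sigma^{-1} · (x - mu)] = (-1)·(0.0769) + (2)·(0.3077) + (-3)·(-0.9231) = 3.3077.

Step 4 — take square root: d = √(3.3077) ≈ 1.8187.

d(x, mu) = √(3.3077) ≈ 1.8187


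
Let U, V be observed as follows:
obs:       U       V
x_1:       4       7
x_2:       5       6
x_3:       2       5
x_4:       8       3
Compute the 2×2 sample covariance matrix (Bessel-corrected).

Step 1 — column means:
  mean(U) = (4 + 5 + 2 + 8) / 4 = 19/4 = 4.75
  mean(V) = (7 + 6 + 5 + 3) / 4 = 21/4 = 5.25

Step 2 — sample covariance S[i,j] = (1/(n-1)) · Σ_k (x_{k,i} - mean_i) · (x_{k,j} - mean_j), with n-1 = 3.
  S[U,U] = ((-0.75)·(-0.75) + (0.25)·(0.25) + (-2.75)·(-2.75) + (3.25)·(3.25)) / 3 = 18.75/3 = 6.25
  S[U,V] = ((-0.75)·(1.75) + (0.25)·(0.75) + (-2.75)·(-0.25) + (3.25)·(-2.25)) / 3 = -7.75/3 = -2.5833
  S[V,V] = ((1.75)·(1.75) + (0.75)·(0.75) + (-0.25)·(-0.25) + (-2.25)·(-2.25)) / 3 = 8.75/3 = 2.9167

S is symmetric (S[j,i] = S[i,j]). Assembling:

S = [[6.25, -2.5833],
 [-2.5833, 2.9167]]


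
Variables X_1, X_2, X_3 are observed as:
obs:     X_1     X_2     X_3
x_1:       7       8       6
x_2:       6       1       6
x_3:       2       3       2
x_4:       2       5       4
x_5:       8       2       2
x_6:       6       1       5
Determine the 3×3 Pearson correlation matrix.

Step 1 — column means:
  mean(X_1) = (7 + 6 + 2 + 2 + 8 + 6) / 6 = 31/6 = 5.1667
  mean(X_2) = (8 + 1 + 3 + 5 + 2 + 1) / 6 = 20/6 = 3.3333
  mean(X_3) = (6 + 6 + 2 + 4 + 2 + 5) / 6 = 25/6 = 4.1667

Step 2 — sample variances and covariances s[i,j] = (1/(n-1)) · Σ_k (x_{k,i} - mean_i) · (x_{k,j} - mean_j), with n-1 = 5:
  s[X_1,X_1] = ((1.8333)·(1.8333) + (0.8333)·(0.8333) + (-3.1667)·(-3.1667) + (-3.1667)·(-3.1667) + (2.8333)·(2.8333) + (0.8333)·(0.8333)) / 5 = 32.8333/5 = 6.5667
  s[X_1,X_2] = ((1.8333)·(4.6667) + (0.8333)·(-2.3333) + (-3.1667)·(-0.3333) + (-3.1667)·(1.6667) + (2.8333)·(-1.3333) + (0.8333)·(-2.3333)) / 5 = -3.3333/5 = -0.6667
  s[X_1,X_3] = ((1.8333)·(1.8333) + (0.8333)·(1.8333) + (-3.1667)·(-2.1667) + (-3.1667)·(-0.1667) + (2.8333)·(-2.1667) + (0.8333)·(0.8333)) / 5 = 6.8333/5 = 1.3667
  s[X_2,X_2] = ((4.6667)·(4.6667) + (-2.3333)·(-2.3333) + (-0.3333)·(-0.3333) + (1.6667)·(1.6667) + (-1.3333)·(-1.3333) + (-2.3333)·(-2.3333)) / 5 = 37.3333/5 = 7.4667
  s[X_2,X_3] = ((4.6667)·(1.8333) + (-2.3333)·(1.8333) + (-0.3333)·(-2.1667) + (1.6667)·(-0.1667) + (-1.3333)·(-2.1667) + (-2.3333)·(0.8333)) / 5 = 5.6667/5 = 1.1333
  s[X_3,X_3] = ((1.8333)·(1.8333) + (1.8333)·(1.8333) + (-2.1667)·(-2.1667) + (-0.1667)·(-0.1667) + (-2.1667)·(-2.1667) + (0.8333)·(0.8333)) / 5 = 16.8333/5 = 3.3667
  Sample standard deviations s_i = √(s[i,i]):
  s(X_1) = √(6.5667) = 2.5626
  s(X_2) = √(7.4667) = 2.7325
  s(X_3) = √(3.3667) = 1.8348

Step 3 — r_{ij} = s_{ij} / (s_i · s_j):
  r[X_1,X_1] = 1 (diagonal).
  r[X_1,X_2] = -0.6667 / (2.5626 · 2.7325) = -0.6667 / 7.0022 = -0.0952
  r[X_1,X_3] = 1.3667 / (2.5626 · 1.8348) = 1.3667 / 4.7019 = 0.2907
  r[X_2,X_2] = 1 (diagonal).
  r[X_2,X_3] = 1.1333 / (2.7325 · 1.8348) = 1.1333 / 5.0138 = 0.226
  r[X_3,X_3] = 1 (diagonal).

R is symmetric with unit diagonal. Assembling:

R = [[1, -0.0952, 0.2907],
 [-0.0952, 1, 0.226],
 [0.2907, 0.226, 1]]


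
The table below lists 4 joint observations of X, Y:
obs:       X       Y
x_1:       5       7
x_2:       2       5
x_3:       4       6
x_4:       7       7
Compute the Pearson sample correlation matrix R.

Step 1 — column means:
  mean(X) = (5 + 2 + 4 + 7) / 4 = 18/4 = 4.5
  mean(Y) = (7 + 5 + 6 + 7) / 4 = 25/4 = 6.25

Step 2 — sample variances and covariances s[i,j] = (1/(n-1)) · Σ_k (x_{k,i} - mean_i) · (x_{k,j} - mean_j), with n-1 = 3:
  s[X,X] = ((0.5)·(0.5) + (-2.5)·(-2.5) + (-0.5)·(-0.5) + (2.5)·(2.5)) / 3 = 13/3 = 4.3333
  s[X,Y] = ((0.5)·(0.75) + (-2.5)·(-1.25) + (-0.5)·(-0.25) + (2.5)·(0.75)) / 3 = 5.5/3 = 1.8333
  s[Y,Y] = ((0.75)·(0.75) + (-1.25)·(-1.25) + (-0.25)·(-0.25) + (0.75)·(0.75)) / 3 = 2.75/3 = 0.9167
  Sample standard deviations s_i = √(s[i,i]):
  s(X) = √(4.3333) = 2.0817
  s(Y) = √(0.9167) = 0.9574

Step 3 — r_{ij} = s_{ij} / (s_i · s_j):
  r[X,X] = 1 (diagonal).
  r[X,Y] = 1.8333 / (2.0817 · 0.9574) = 1.8333 / 1.993 = 0.9199
  r[Y,Y] = 1 (diagonal).

R is symmetric with unit diagonal. Assembling:

R = [[1, 0.9199],
 [0.9199, 1]]


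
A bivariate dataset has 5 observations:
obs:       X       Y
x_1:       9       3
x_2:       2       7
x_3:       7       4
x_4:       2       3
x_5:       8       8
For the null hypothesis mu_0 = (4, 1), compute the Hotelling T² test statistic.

Step 1 — sample mean vector:
  mean(X) = (9 + 2 + 7 + 2 + 8) / 5 = 28/5 = 5.6
  mean(Y) = (3 + 7 + 4 + 3 + 8) / 5 = 25/5 = 5
  x̄ = (5.6, 5),  deviation x̄ - mu_0 = (5.6, 5) - (4, 1) = (1.6, 4).

Step 2 — sample covariance matrix, S[i,j] = (1/(n-1)) · Σ_k (x_{k,i} - mean_i) · (x_{k,j} - mean_j), divisor n-1 = 4:
  S[X,X] = ((3.4)·(3.4) + (-3.6)·(-3.6) + (1.4)·(1.4) + (-3.6)·(-3.6) + (2.4)·(2.4)) / 4 = 45.2/4 = 11.3
  S[X,Y] = ((3.4)·(-2) + (-3.6)·(2) + (1.4)·(-1) + (-3.6)·(-2) + (2.4)·(3)) / 4 = -1/4 = -0.25
  S[Y,Y] = ((-2)·(-2) + (2)·(2) + (-1)·(-1) + (-2)·(-2) + (3)·(3)) / 4 = 22/4 = 5.5
  S = [[11.3, -0.25],
 [-0.25, 5.5]].

Step 3 — invert S. det(S) = 11.3·5.5 - (-0.25)² = 62.0875.
  S^{-1} = (1/det) · [[d, -b], [-b, a]] = [[0.0886, 0.004],
 [0.004, 0.182]].

Step 4 — quadratic form (x̄ - mu_0)^T · S^{-1} · (x̄ - mu_0):
  S^{-1} · (x̄ - mu_0) = (0.1578, 0.7344),
  (x̄ - mu_0)^T · [...] = (1.6)·(0.1578) + (4)·(0.7344) = 3.1903.

Step 5 — scale by n: T² = 5 · 3.1903 = 15.9517.

T² ≈ 15.9517


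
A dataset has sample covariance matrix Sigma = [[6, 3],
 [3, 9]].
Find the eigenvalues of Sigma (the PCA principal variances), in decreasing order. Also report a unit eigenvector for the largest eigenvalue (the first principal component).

Step 1 — characteristic polynomial of 2×2 Sigma:
  det(Sigma - λI) = λ² - trace · λ + det = 0.
  trace = 6 + 9 = 15, det = 6·9 - (3)² = 45.
Step 2 — discriminant:
  Δ = trace² - 4·det = 225 - 180 = 45.
Step 3 — eigenvalues:
  λ = (trace ± √Δ)/2 = (15 ± 6.7082)/2,
  λ_1 = 10.8541,  λ_2 = 4.1459.

Step 4 — unit eigenvector for λ_1: solve (Sigma - λ_1 I)v = 0. First row:
  (6 - 10.8541)·v_x + (3)·v_y = 0, i.e. (-4.8541)·v_x + (3)·v_y = 0,
  so v ∝ (b, λ_1 - a) = (3, 4.8541) = u.
  ||u|| = √((3)² + (4.8541)²) = √(32.5623) ≈ 5.7063,
  v_1 = u/||u|| ≈ (0.5257, 0.8507) (||v_1|| = 1).

λ_1 = 10.8541,  λ_2 = 4.1459;  v_1 ≈ (0.5257, 0.8507)


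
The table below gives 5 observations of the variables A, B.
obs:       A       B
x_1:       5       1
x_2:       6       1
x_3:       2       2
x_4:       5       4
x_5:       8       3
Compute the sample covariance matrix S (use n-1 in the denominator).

Step 1 — column means:
  mean(A) = (5 + 6 + 2 + 5 + 8) / 5 = 26/5 = 5.2
  mean(B) = (1 + 1 + 2 + 4 + 3) / 5 = 11/5 = 2.2

Step 2 — sample covariance S[i,j] = (1/(n-1)) · Σ_k (x_{k,i} - mean_i) · (x_{k,j} - mean_j), with n-1 = 4.
  S[A,A] = ((-0.2)·(-0.2) + (0.8)·(0.8) + (-3.2)·(-3.2) + (-0.2)·(-0.2) + (2.8)·(2.8)) / 4 = 18.8/4 = 4.7
  S[A,B] = ((-0.2)·(-1.2) + (0.8)·(-1.2) + (-3.2)·(-0.2) + (-0.2)·(1.8) + (2.8)·(0.8)) / 4 = 1.8/4 = 0.45
  S[B,B] = ((-1.2)·(-1.2) + (-1.2)·(-1.2) + (-0.2)·(-0.2) + (1.8)·(1.8) + (0.8)·(0.8)) / 4 = 6.8/4 = 1.7

S is symmetric (S[j,i] = S[i,j]). Assembling:

S = [[4.7, 0.45],
 [0.45, 1.7]]


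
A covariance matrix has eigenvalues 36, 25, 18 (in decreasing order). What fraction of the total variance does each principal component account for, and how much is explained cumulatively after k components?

Step 1 — total variance = trace(Sigma) = Σ λ_i = 36 + 25 + 18 = 79.

Step 2 — fraction explained by component i = λ_i / Σ λ:
  PC1: 36/79 = 0.4557
  PC2: 25/79 = 0.3165
  PC3: 18/79 = 0.2278

Step 3 — cumulative fraction after k components = (λ_1 + ... + λ_k) / Σ λ:
  k = 1: 36/79 = 0.4557
  k = 2: (36 + 25)/79 = 61/79 = 0.7722
  k = 3: (36 + 25 + 18)/79 = 79/79 = 1

Summary (fraction, with percent):

explained: PC1 0.4557 (45.57%), PC2 0.3165 (31.65%), PC3 0.2278 (22.78%);  cumulative: 0.4557, 0.7722, 1


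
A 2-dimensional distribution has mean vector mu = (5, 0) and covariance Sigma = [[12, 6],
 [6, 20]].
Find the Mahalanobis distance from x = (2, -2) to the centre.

Step 1 — centre the observation: (x - mu) = (-3, -2).

Step 2 — invert Sigma. det(Sigma) = 12·20 - (6)² = 204.
  Sigma^{-1} = (1/det) · [[d, -b], [-b, a]] = [[0.098, -0.0294],
 [-0.0294, 0.0588]].

Step 3 — form the quadratic (x - mu)^T · Sigma^{-1} · (x - mu):
  Sigma^{-1} · (x - mu) = (-0.2353, -0.0294).
  (x - mu)^T · [Sigma^{-1} · (x - mu)] = (-3)·(-0.2353) + (-2)·(-0.0294) = 0.7647.

Step 4 — take square root: d = √(0.7647) ≈ 0.8745.

d(x, mu) = √(0.7647) ≈ 0.8745


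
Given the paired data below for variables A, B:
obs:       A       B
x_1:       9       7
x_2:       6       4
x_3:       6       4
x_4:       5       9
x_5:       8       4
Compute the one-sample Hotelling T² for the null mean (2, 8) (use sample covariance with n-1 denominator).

Step 1 — sample mean vector:
  mean(A) = (9 + 6 + 6 + 5 + 8) / 5 = 34/5 = 6.8
  mean(B) = (7 + 4 + 4 + 9 + 4) / 5 = 28/5 = 5.6
  x̄ = (6.8, 5.6),  deviation x̄ - mu_0 = (6.8, 5.6) - (2, 8) = (4.8, -2.4).

Step 2 — sample covariance matrix, S[i,j] = (1/(n-1)) · Σ_k (x_{k,i} - mean_i) · (x_{k,j} - mean_j), divisor n-1 = 4:
  S[A,A] = ((2.2)·(2.2) + (-0.8)·(-0.8) + (-0.8)·(-0.8) + (-1.8)·(-1.8) + (1.2)·(1.2)) / 4 = 10.8/4 = 2.7
  S[A,B] = ((2.2)·(1.4) + (-0.8)·(-1.6) + (-0.8)·(-1.6) + (-1.8)·(3.4) + (1.2)·(-1.6)) / 4 = -2.4/4 = -0.6
  S[B,B] = ((1.4)·(1.4) + (-1.6)·(-1.6) + (-1.6)·(-1.6) + (3.4)·(3.4) + (-1.6)·(-1.6)) / 4 = 21.2/4 = 5.3
  S = [[2.7, -0.6],
 [-0.6, 5.3]].

Step 3 — invert S. det(S) = 2.7·5.3 - (-0.6)² = 13.95.
  S^{-1} = (1/det) · [[d, -b], [-b, a]] = [[0.3799, 0.043],
 [0.043, 0.1935]].

Step 4 — quadratic form (x̄ - mu_0)^T · S^{-1} · (x̄ - mu_0):
  S^{-1} · (x̄ - mu_0) = (1.7204, -0.2581),
  (x̄ - mu_0)^T · [...] = (4.8)·(1.7204) + (-2.4)·(-0.2581) = 8.8774.

Step 5 — scale by n: T² = 5 · 8.8774 = 44.3871.

T² ≈ 44.3871


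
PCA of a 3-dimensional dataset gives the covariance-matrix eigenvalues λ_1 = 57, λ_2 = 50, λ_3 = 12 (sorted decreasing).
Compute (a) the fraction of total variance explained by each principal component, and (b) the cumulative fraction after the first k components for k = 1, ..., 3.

Step 1 — total variance = trace(Sigma) = Σ λ_i = 57 + 50 + 12 = 119.

Step 2 — fraction explained by component i = λ_i / Σ λ:
  PC1: 57/119 = 0.479
  PC2: 50/119 = 0.4202
  PC3: 12/119 = 0.1008

Step 3 — cumulative fraction after k components = (λ_1 + ... + λ_k) / Σ λ:
  k = 1: 57/119 = 0.479
  k = 2: (57 + 50)/119 = 107/119 = 0.8992
  k = 3: (57 + 50 + 12)/119 = 119/119 = 1

Summary (fraction, with percent):

explained: PC1 0.479 (47.9%), PC2 0.4202 (42.02%), PC3 0.1008 (10.08%);  cumulative: 0.479, 0.8992, 1


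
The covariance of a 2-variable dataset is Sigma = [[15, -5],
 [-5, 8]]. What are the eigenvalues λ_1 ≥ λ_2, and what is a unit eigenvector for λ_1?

Step 1 — characteristic polynomial of 2×2 Sigma:
  det(Sigma - λI) = λ² - trace · λ + det = 0.
  trace = 15 + 8 = 23, det = 15·8 - (-5)² = 95.
Step 2 — discriminant:
  Δ = trace² - 4·det = 529 - 380 = 149.
Step 3 — eigenvalues:
  λ = (trace ± √Δ)/2 = (23 ± 12.2066)/2,
  λ_1 = 17.6033,  λ_2 = 5.3967.

Step 4 — unit eigenvector for λ_1: solve (Sigma - λ_1 I)v = 0. First row:
  (15 - 17.6033)·v_x + (-5)·v_y = 0, i.e. (-2.6033)·v_x + (-5)·v_y = 0,
  so v ∝ (b, λ_1 - a) = (-5, 2.6033); multiply by -1 so the first entry is positive: u = (5, -2.6033).
  ||u|| = √((5)² + (-2.6033)²) = √(31.7771) ≈ 5.6371,
  v_1 = u/||u|| ≈ (0.887, -0.4618) (||v_1|| = 1).

λ_1 = 17.6033,  λ_2 = 5.3967;  v_1 ≈ (0.887, -0.4618)


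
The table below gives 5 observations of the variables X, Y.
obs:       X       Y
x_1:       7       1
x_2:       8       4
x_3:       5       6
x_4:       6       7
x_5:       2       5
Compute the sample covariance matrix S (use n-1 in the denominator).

Step 1 — column means:
  mean(X) = (7 + 8 + 5 + 6 + 2) / 5 = 28/5 = 5.6
  mean(Y) = (1 + 4 + 6 + 7 + 5) / 5 = 23/5 = 4.6

Step 2 — sample covariance S[i,j] = (1/(n-1)) · Σ_k (x_{k,i} - mean_i) · (x_{k,j} - mean_j), with n-1 = 4.
  S[X,X] = ((1.4)·(1.4) + (2.4)·(2.4) + (-0.6)·(-0.6) + (0.4)·(0.4) + (-3.6)·(-3.6)) / 4 = 21.2/4 = 5.3
  S[X,Y] = ((1.4)·(-3.6) + (2.4)·(-0.6) + (-0.6)·(1.4) + (0.4)·(2.4) + (-3.6)·(0.4)) / 4 = -7.8/4 = -1.95
  S[Y,Y] = ((-3.6)·(-3.6) + (-0.6)·(-0.6) + (1.4)·(1.4) + (2.4)·(2.4) + (0.4)·(0.4)) / 4 = 21.2/4 = 5.3

S is symmetric (S[j,i] = S[i,j]). Assembling:

S = [[5.3, -1.95],
 [-1.95, 5.3]]


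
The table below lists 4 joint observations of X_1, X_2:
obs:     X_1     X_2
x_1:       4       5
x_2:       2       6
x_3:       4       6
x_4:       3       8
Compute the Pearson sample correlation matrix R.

Step 1 — column means:
  mean(X_1) = (4 + 2 + 4 + 3) / 4 = 13/4 = 3.25
  mean(X_2) = (5 + 6 + 6 + 8) / 4 = 25/4 = 6.25

Step 2 — sample variances and covariances s[i,j] = (1/(n-1)) · Σ_k (x_{k,i} - mean_i) · (x_{k,j} - mean_j), with n-1 = 3:
  s[X_1,X_1] = ((0.75)·(0.75) + (-1.25)·(-1.25) + (0.75)·(0.75) + (-0.25)·(-0.25)) / 3 = 2.75/3 = 0.9167
  s[X_1,X_2] = ((0.75)·(-1.25) + (-1.25)·(-0.25) + (0.75)·(-0.25) + (-0.25)·(1.75)) / 3 = -1.25/3 = -0.4167
  s[X_2,X_2] = ((-1.25)·(-1.25) + (-0.25)·(-0.25) + (-0.25)·(-0.25) + (1.75)·(1.75)) / 3 = 4.75/3 = 1.5833
  Sample standard deviations s_i = √(s[i,i]):
  s(X_1) = √(0.9167) = 0.9574
  s(X_2) = √(1.5833) = 1.2583

Step 3 — r_{ij} = s_{ij} / (s_i · s_j):
  r[X_1,X_1] = 1 (diagonal).
  r[X_1,X_2] = -0.4167 / (0.9574 · 1.2583) = -0.4167 / 1.2047 = -0.3459
  r[X_2,X_2] = 1 (diagonal).

R is symmetric with unit diagonal. Assembling:

R = [[1, -0.3459],
 [-0.3459, 1]]


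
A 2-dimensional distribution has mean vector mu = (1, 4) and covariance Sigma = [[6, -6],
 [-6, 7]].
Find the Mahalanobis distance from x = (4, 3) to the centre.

Step 1 — centre the observation: (x - mu) = (3, -1).

Step 2 — invert Sigma. det(Sigma) = 6·7 - (-6)² = 6.
  Sigma^{-1} = (1/det) · [[d, -b], [-b, a]] = [[1.1667, 1],
 [1, 1]].

Step 3 — form the quadratic (x - mu)^T · Sigma^{-1} · (x - mu):
  Sigma^{-1} · (x - mu) = (2.5, 2).
  (x - mu)^T · [Sigma^{-1} · (x - mu)] = (3)·(2.5) + (-1)·(2) = 5.5.

Step 4 — take square root: d = √(5.5) ≈ 2.3452.

d(x, mu) = √(5.5) ≈ 2.3452


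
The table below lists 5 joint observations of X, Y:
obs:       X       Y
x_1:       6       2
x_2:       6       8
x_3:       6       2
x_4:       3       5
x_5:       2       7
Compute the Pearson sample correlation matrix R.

Step 1 — column means:
  mean(X) = (6 + 6 + 6 + 3 + 2) / 5 = 23/5 = 4.6
  mean(Y) = (2 + 8 + 2 + 5 + 7) / 5 = 24/5 = 4.8

Step 2 — sample variances and covariances s[i,j] = (1/(n-1)) · Σ_k (x_{k,i} - mean_i) · (x_{k,j} - mean_j), with n-1 = 4:
  s[X,X] = ((1.4)·(1.4) + (1.4)·(1.4) + (1.4)·(1.4) + (-1.6)·(-1.6) + (-2.6)·(-2.6)) / 4 = 15.2/4 = 3.8
  s[X,Y] = ((1.4)·(-2.8) + (1.4)·(3.2) + (1.4)·(-2.8) + (-1.6)·(0.2) + (-2.6)·(2.2)) / 4 = -9.4/4 = -2.35
  s[Y,Y] = ((-2.8)·(-2.8) + (3.2)·(3.2) + (-2.8)·(-2.8) + (0.2)·(0.2) + (2.2)·(2.2)) / 4 = 30.8/4 = 7.7
  Sample standard deviations s_i = √(s[i,i]):
  s(X) = √(3.8) = 1.9494
  s(Y) = √(7.7) = 2.7749

Step 3 — r_{ij} = s_{ij} / (s_i · s_j):
  r[X,X] = 1 (diagonal).
  r[X,Y] = -2.35 / (1.9494 · 2.7749) = -2.35 / 5.4093 = -0.4344
  r[Y,Y] = 1 (diagonal).

R is symmetric with unit diagonal. Assembling:

R = [[1, -0.4344],
 [-0.4344, 1]]


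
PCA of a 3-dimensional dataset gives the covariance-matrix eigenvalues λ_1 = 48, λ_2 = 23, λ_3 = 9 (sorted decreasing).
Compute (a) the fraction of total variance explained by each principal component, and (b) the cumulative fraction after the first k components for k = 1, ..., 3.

Step 1 — total variance = trace(Sigma) = Σ λ_i = 48 + 23 + 9 = 80.

Step 2 — fraction explained by component i = λ_i / Σ λ:
  PC1: 48/80 = 0.6
  PC2: 23/80 = 0.2875
  PC3: 9/80 = 0.1125

Step 3 — cumulative fraction after k components = (λ_1 + ... + λ_k) / Σ λ:
  k = 1: 48/80 = 0.6
  k = 2: (48 + 23)/80 = 71/80 = 0.8875
  k = 3: (48 + 23 + 9)/80 = 80/80 = 1

Summary (fraction, with percent):

explained: PC1 0.6 (60%), PC2 0.2875 (28.75%), PC3 0.1125 (11.25%);  cumulative: 0.6, 0.8875, 1


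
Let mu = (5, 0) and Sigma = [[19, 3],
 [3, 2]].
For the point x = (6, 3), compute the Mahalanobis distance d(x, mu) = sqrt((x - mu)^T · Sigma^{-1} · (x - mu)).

Step 1 — centre the observation: (x - mu) = (1, 3).

Step 2 — invert Sigma. det(Sigma) = 19·2 - (3)² = 29.
  Sigma^{-1} = (1/det) · [[d, -b], [-b, a]] = [[0.069, -0.1034],
 [-0.1034, 0.6552]].

Step 3 — form the quadratic (x - mu)^T · Sigma^{-1} · (x - mu):
  Sigma^{-1} · (x - mu) = (-0.2414, 1.8621).
  (x - mu)^T · [Sigma^{-1} · (x - mu)] = (1)·(-0.2414) + (3)·(1.8621) = 5.3448.

Step 4 — take square root: d = √(5.3448) ≈ 2.3119.

d(x, mu) = √(5.3448) ≈ 2.3119


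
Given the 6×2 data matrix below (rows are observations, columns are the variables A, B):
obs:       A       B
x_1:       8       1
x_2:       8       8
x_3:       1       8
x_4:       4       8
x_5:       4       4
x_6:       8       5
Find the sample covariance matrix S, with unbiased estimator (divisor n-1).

Step 1 — column means:
  mean(A) = (8 + 8 + 1 + 4 + 4 + 8) / 6 = 33/6 = 5.5
  mean(B) = (1 + 8 + 8 + 8 + 4 + 5) / 6 = 34/6 = 5.6667

Step 2 — sample covariance S[i,j] = (1/(n-1)) · Σ_k (x_{k,i} - mean_i) · (x_{k,j} - mean_j), with n-1 = 5.
  S[A,A] = ((2.5)·(2.5) + (2.5)·(2.5) + (-4.5)·(-4.5) + (-1.5)·(-1.5) + (-1.5)·(-1.5) + (2.5)·(2.5)) / 5 = 43.5/5 = 8.7
  S[A,B] = ((2.5)·(-4.6667) + (2.5)·(2.3333) + (-4.5)·(2.3333) + (-1.5)·(2.3333) + (-1.5)·(-1.6667) + (2.5)·(-0.6667)) / 5 = -19/5 = -3.8
  S[B,B] = ((-4.6667)·(-4.6667) + (2.3333)·(2.3333) + (2.3333)·(2.3333) + (2.3333)·(2.3333) + (-1.6667)·(-1.6667) + (-0.6667)·(-0.6667)) / 5 = 41.3333/5 = 8.2667

S is symmetric (S[j,i] = S[i,j]). Assembling:

S = [[8.7, -3.8],
 [-3.8, 8.2667]]


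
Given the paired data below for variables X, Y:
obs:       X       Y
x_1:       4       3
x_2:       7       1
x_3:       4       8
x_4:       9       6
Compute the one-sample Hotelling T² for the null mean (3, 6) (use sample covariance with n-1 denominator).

Step 1 — sample mean vector:
  mean(X) = (4 + 7 + 4 + 9) / 4 = 24/4 = 6
  mean(Y) = (3 + 1 + 8 + 6) / 4 = 18/4 = 4.5
  x̄ = (6, 4.5),  deviation x̄ - mu_0 = (6, 4.5) - (3, 6) = (3, -1.5).

Step 2 — sample covariance matrix, S[i,j] = (1/(n-1)) · Σ_k (x_{k,i} - mean_i) · (x_{k,j} - mean_j), divisor n-1 = 3:
  S[X,X] = ((-2)·(-2) + (1)·(1) + (-2)·(-2) + (3)·(3)) / 3 = 18/3 = 6
  S[X,Y] = ((-2)·(-1.5) + (1)·(-3.5) + (-2)·(3.5) + (3)·(1.5)) / 3 = -3/3 = -1
  S[Y,Y] = ((-1.5)·(-1.5) + (-3.5)·(-3.5) + (3.5)·(3.5) + (1.5)·(1.5)) / 3 = 29/3 = 9.6667
  S = [[6, -1],
 [-1, 9.6667]].

Step 3 — invert S. det(S) = 6·9.6667 - (-1)² = 57.
  S^{-1} = (1/det) · [[d, -b], [-b, a]] = [[0.1696, 0.0175],
 [0.0175, 0.1053]].

Step 4 — quadratic form (x̄ - mu_0)^T · S^{-1} · (x̄ - mu_0):
  S^{-1} · (x̄ - mu_0) = (0.4825, -0.1053),
  (x̄ - mu_0)^T · [...] = (3)·(0.4825) + (-1.5)·(-0.1053) = 1.6053.

Step 5 — scale by n: T² = 4 · 1.6053 = 6.4211.

T² ≈ 6.4211


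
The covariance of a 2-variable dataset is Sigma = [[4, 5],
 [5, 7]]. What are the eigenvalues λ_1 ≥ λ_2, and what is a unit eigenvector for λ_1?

Step 1 — characteristic polynomial of 2×2 Sigma:
  det(Sigma - λI) = λ² - trace · λ + det = 0.
  trace = 4 + 7 = 11, det = 4·7 - (5)² = 3.
Step 2 — discriminant:
  Δ = trace² - 4·det = 121 - 12 = 109.
Step 3 — eigenvalues:
  λ = (trace ± √Δ)/2 = (11 ± 10.4403)/2,
  λ_1 = 10.7202,  λ_2 = 0.2798.

Step 4 — unit eigenvector for λ_1: solve (Sigma - λ_1 I)v = 0. First row:
  (4 - 10.7202)·v_x + (5)·v_y = 0, i.e. (-6.7202)·v_x + (5)·v_y = 0,
  so v ∝ (b, λ_1 - a) = (5, 6.7202) = u.
  ||u|| = √((5)² + (6.7202)²) = √(70.1605) ≈ 8.3762,
  v_1 = u/||u|| ≈ (0.5969, 0.8023) (||v_1|| = 1).

λ_1 = 10.7202,  λ_2 = 0.2798;  v_1 ≈ (0.5969, 0.8023)


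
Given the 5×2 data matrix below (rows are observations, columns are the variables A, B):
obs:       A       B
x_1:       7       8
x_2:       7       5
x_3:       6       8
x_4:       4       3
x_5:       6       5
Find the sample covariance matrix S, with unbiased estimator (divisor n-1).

Step 1 — column means:
  mean(A) = (7 + 7 + 6 + 4 + 6) / 5 = 30/5 = 6
  mean(B) = (8 + 5 + 8 + 3 + 5) / 5 = 29/5 = 5.8

Step 2 — sample covariance S[i,j] = (1/(n-1)) · Σ_k (x_{k,i} - mean_i) · (x_{k,j} - mean_j), with n-1 = 4.
  S[A,A] = ((1)·(1) + (1)·(1) + (0)·(0) + (-2)·(-2) + (0)·(0)) / 4 = 6/4 = 1.5
  S[A,B] = ((1)·(2.2) + (1)·(-0.8) + (0)·(2.2) + (-2)·(-2.8) + (0)·(-0.8)) / 4 = 7/4 = 1.75
  S[B,B] = ((2.2)·(2.2) + (-0.8)·(-0.8) + (2.2)·(2.2) + (-2.8)·(-2.8) + (-0.8)·(-0.8)) / 4 = 18.8/4 = 4.7

S is symmetric (S[j,i] = S[i,j]). Assembling:

S = [[1.5, 1.75],
 [1.75, 4.7]]


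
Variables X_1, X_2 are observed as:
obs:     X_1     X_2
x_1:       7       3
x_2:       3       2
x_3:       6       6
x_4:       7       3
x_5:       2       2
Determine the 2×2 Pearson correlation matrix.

Step 1 — column means:
  mean(X_1) = (7 + 3 + 6 + 7 + 2) / 5 = 25/5 = 5
  mean(X_2) = (3 + 2 + 6 + 3 + 2) / 5 = 16/5 = 3.2

Step 2 — sample variances and covariances s[i,j] = (1/(n-1)) · Σ_k (x_{k,i} - mean_i) · (x_{k,j} - mean_j), with n-1 = 4:
  s[X_1,X_1] = ((2)·(2) + (-2)·(-2) + (1)·(1) + (2)·(2) + (-3)·(-3)) / 4 = 22/4 = 5.5
  s[X_1,X_2] = ((2)·(-0.2) + (-2)·(-1.2) + (1)·(2.8) + (2)·(-0.2) + (-3)·(-1.2)) / 4 = 8/4 = 2
  s[X_2,X_2] = ((-0.2)·(-0.2) + (-1.2)·(-1.2) + (2.8)·(2.8) + (-0.2)·(-0.2) + (-1.2)·(-1.2)) / 4 = 10.8/4 = 2.7
  Sample standard deviations s_i = √(s[i,i]):
  s(X_1) = √(5.5) = 2.3452
  s(X_2) = √(2.7) = 1.6432

Step 3 — r_{ij} = s_{ij} / (s_i · s_j):
  r[X_1,X_1] = 1 (diagonal).
  r[X_1,X_2] = 2 / (2.3452 · 1.6432) = 2 / 3.8536 = 0.519
  r[X_2,X_2] = 1 (diagonal).

R is symmetric with unit diagonal. Assembling:

R = [[1, 0.519],
 [0.519, 1]]


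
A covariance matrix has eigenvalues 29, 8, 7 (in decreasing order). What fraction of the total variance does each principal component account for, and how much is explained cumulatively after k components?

Step 1 — total variance = trace(Sigma) = Σ λ_i = 29 + 8 + 7 = 44.

Step 2 — fraction explained by component i = λ_i / Σ λ:
  PC1: 29/44 = 0.6591
  PC2: 8/44 = 0.1818
  PC3: 7/44 = 0.1591

Step 3 — cumulative fraction after k components = (λ_1 + ... + λ_k) / Σ λ:
  k = 1: 29/44 = 0.6591
  k = 2: (29 + 8)/44 = 37/44 = 0.8409
  k = 3: (29 + 8 + 7)/44 = 44/44 = 1

Summary (fraction, with percent):

explained: PC1 0.6591 (65.91%), PC2 0.1818 (18.18%), PC3 0.1591 (15.91%);  cumulative: 0.6591, 0.8409, 1


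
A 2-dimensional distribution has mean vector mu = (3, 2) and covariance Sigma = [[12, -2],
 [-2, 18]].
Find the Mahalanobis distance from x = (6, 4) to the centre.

Step 1 — centre the observation: (x - mu) = (3, 2).

Step 2 — invert Sigma. det(Sigma) = 12·18 - (-2)² = 212.
  Sigma^{-1} = (1/det) · [[d, -b], [-b, a]] = [[0.0849, 0.0094],
 [0.0094, 0.0566]].

Step 3 — form the quadratic (x - mu)^T · Sigma^{-1} · (x - mu):
  Sigma^{-1} · (x - mu) = (0.2736, 0.1415).
  (x - mu)^T · [Sigma^{-1} · (x - mu)] = (3)·(0.2736) + (2)·(0.1415) = 1.1038.

Step 4 — take square root: d = √(1.1038) ≈ 1.0506.

d(x, mu) = √(1.1038) ≈ 1.0506


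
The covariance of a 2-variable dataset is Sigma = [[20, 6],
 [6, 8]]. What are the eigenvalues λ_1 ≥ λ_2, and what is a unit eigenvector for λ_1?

Step 1 — characteristic polynomial of 2×2 Sigma:
  det(Sigma - λI) = λ² - trace · λ + det = 0.
  trace = 20 + 8 = 28, det = 20·8 - (6)² = 124.
Step 2 — discriminant:
  Δ = trace² - 4·det = 784 - 496 = 288.
Step 3 — eigenvalues:
  λ = (trace ± √Δ)/2 = (28 ± 16.9706)/2,
  λ_1 = 22.4853,  λ_2 = 5.5147.

Step 4 — unit eigenvector for λ_1: solve (Sigma - λ_1 I)v = 0. First row:
  (20 - 22.4853)·v_x + (6)·v_y = 0, i.e. (-2.4853)·v_x + (6)·v_y = 0,
  so v ∝ (b, λ_1 - a) = (6, 2.4853) = u.
  ||u|| = √((6)² + (2.4853)²) = √(42.1766) ≈ 6.4944,
  v_1 = u/||u|| ≈ (0.9239, 0.3827) (||v_1|| = 1).

λ_1 = 22.4853,  λ_2 = 5.5147;  v_1 ≈ (0.9239, 0.3827)
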